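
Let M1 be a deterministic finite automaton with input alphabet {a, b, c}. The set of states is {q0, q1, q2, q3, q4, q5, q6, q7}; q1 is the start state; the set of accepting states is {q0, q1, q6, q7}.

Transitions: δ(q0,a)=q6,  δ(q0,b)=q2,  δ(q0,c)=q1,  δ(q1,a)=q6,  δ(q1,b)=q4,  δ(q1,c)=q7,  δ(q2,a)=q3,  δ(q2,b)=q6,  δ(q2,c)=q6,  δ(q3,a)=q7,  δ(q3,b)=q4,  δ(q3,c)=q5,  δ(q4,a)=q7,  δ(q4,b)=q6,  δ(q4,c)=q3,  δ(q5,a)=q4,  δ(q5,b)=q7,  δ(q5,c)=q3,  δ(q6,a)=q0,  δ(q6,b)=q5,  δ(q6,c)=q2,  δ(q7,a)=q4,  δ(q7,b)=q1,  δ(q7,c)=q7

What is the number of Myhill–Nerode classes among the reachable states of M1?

8

Every state is reachable, so we keep all 8.
Initial partition by acceptance: {q0,q1,q6,q7} | {q2,q3,q4,q5}.
Refine {q0,q1,q6,q7} on symbol a: members go to different blocks, giving {q0,q1,q6} and {q7}.
On input c, block {q0,q1,q6} splits into {q0} and {q1} and {q6}.
On input a, block {q2,q3,q4,q5} splits into {q2,q5} and {q3,q4}.
On input b, block {q2,q5} splits into {q2} and {q5}.
Split {q3,q4} by δ(·,b) → {q3} and {q4}.
The partition is now stable with 8 blocks: {q0} | {q2} | {q7} | {q1} | {q6} | {q3} | {q5} | {q4}.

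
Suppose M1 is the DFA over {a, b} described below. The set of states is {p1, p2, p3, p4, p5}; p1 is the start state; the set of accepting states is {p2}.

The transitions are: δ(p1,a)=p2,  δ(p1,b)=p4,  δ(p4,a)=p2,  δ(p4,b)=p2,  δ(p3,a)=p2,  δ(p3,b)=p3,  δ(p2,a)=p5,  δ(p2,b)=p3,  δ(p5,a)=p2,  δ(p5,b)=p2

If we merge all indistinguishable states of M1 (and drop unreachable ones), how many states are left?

4

All states are reachable from the start state.
P0 = {p2} | {p1,p3,p4,p5}.
Split {p1,p3,p4,p5} by δ(·,b) → {p1,p3} and {p4,p5}.
Split {p1,p3} by δ(·,b) → {p1} and {p3}.
Stable partition: {p2} | {p1} | {p4,p5} | {p3} — 4 equivalence classes.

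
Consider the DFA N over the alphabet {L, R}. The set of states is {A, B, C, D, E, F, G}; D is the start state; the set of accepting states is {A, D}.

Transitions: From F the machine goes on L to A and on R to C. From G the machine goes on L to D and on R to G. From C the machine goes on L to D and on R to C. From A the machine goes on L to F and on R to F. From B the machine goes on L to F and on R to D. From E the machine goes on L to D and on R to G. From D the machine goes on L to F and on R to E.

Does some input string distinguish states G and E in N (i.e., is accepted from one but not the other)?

First remove the unreachable states {B}; 6 states remain.
Start with accepting vs non-accepting: {A,D} | {C,E,F,G}.
Stable partition: {A,D} | {C,E,F,G} — 2 equivalence classes.
G and E lie in the same block of the stable partition, so they are equivalent — no string distinguishes them.

No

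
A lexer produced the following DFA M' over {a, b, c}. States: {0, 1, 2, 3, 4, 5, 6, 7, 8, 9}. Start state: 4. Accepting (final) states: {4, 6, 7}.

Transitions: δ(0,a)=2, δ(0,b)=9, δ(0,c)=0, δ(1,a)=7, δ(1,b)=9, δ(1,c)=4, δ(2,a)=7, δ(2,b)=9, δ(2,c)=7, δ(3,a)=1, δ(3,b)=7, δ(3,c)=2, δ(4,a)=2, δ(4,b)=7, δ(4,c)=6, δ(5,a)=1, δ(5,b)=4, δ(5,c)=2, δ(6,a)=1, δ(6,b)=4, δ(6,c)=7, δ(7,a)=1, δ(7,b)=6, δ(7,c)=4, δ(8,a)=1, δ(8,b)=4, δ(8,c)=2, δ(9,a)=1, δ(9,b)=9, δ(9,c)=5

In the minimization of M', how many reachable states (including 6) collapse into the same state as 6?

3

Reachable states from the start: {1,2,4,5,6,7,9}. Unreachable: {0,3,8} — drop them.
Start with accepting vs non-accepting: {4,6,7} | {1,2,5,9}.
Refine {1,2,5,9} on symbol a: members go to different blocks, giving {1,2} and {5,9}.
On input b, block {5,9} splits into {5} and {9}.
The partition is now stable with 4 blocks: {4,6,7} | {1,2} | {5} | {9}.
State 6 belongs to the block {4,6,7}, which has 3 states.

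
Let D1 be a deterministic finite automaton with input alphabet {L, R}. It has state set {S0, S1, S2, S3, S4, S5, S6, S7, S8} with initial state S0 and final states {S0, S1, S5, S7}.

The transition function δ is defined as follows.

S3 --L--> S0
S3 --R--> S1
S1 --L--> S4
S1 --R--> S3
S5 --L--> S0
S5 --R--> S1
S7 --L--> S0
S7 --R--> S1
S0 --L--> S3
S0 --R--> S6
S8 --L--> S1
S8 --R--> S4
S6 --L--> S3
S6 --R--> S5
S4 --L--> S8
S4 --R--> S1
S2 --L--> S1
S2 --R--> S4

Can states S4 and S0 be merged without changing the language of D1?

First remove the unreachable states {S2,S7}; 7 states remain.
Start with accepting vs non-accepting: {S0,S1,S5} | {S3,S4,S6,S8}.
Split {S0,S1,S5} by δ(·,L) → {S0,S1} and {S5}.
Refine {S3,S4,S6,S8} on symbol L: members go to different blocks, giving {S3,S8} and {S4,S6}.
On input L, block {S0,S1} splits into {S0} and {S1}.
Refine {S3,S8} on symbol L: members go to different blocks, giving {S3} and {S8}.
Refine {S4,S6} on symbol L: members go to different blocks, giving {S4} and {S6}.
Stable partition: {S0} | {S3} | {S5} | {S4} | {S1} | {S8} | {S6} — 7 equivalence classes.
S4 and S0 end up in different blocks, so they are distinguishable. For instance, the string 'ε' is accepted from only S0.

No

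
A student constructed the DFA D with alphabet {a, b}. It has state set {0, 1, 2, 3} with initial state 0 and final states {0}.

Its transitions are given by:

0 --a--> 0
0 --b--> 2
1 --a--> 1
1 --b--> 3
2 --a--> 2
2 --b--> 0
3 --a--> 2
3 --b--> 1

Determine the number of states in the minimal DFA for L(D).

2

Reachable states from the start: {0,2}. Unreachable: {1,3} — drop them.
Initial partition by acceptance: {0} | {2}.
Stable partition: {0} | {2} — 2 equivalence classes.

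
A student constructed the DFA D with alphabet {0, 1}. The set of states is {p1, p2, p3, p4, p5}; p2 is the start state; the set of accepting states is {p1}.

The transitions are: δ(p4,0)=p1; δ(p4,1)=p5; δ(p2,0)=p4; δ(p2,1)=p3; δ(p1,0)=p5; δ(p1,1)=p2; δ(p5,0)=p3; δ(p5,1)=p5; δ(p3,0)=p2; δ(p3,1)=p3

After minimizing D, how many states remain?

5

P0 = {p1} | {p2,p3,p4,p5}.
Refine {p2,p3,p4,p5} on symbol 0: members go to different blocks, giving {p2,p3,p5} and {p4}.
Refine {p2,p3,p5} on symbol 0: members go to different blocks, giving {p3,p5} and {p2}.
Split {p3,p5} by δ(·,0) → {p3} and {p5}.
Stable partition: {p1} | {p3} | {p4} | {p2} | {p5} — 5 equivalence classes.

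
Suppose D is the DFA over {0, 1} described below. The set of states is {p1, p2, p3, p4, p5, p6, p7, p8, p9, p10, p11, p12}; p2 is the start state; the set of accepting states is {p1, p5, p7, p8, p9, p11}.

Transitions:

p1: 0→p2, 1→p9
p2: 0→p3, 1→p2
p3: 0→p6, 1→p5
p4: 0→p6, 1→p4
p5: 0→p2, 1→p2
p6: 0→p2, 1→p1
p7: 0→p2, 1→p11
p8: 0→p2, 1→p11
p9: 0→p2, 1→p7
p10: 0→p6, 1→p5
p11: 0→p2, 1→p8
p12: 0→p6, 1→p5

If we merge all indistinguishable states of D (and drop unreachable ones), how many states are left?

5

Reachable states from the start: {p1,p2,p3,p5,p6,p7,p8,p9,p11}. Unreachable: {p4,p10,p12} — drop them.
Start with accepting vs non-accepting: {p1,p5,p7,p8,p9,p11} | {p2,p3,p6}.
Refine {p1,p5,p7,p8,p9,p11} on symbol 1: members go to different blocks, giving {p1,p7,p8,p9,p11} and {p5}.
Split {p2,p3,p6} by δ(·,1) → {p2} and {p3} and {p6}.
The partition is now stable with 5 blocks: {p1,p7,p8,p9,p11} | {p2} | {p5} | {p3} | {p6}.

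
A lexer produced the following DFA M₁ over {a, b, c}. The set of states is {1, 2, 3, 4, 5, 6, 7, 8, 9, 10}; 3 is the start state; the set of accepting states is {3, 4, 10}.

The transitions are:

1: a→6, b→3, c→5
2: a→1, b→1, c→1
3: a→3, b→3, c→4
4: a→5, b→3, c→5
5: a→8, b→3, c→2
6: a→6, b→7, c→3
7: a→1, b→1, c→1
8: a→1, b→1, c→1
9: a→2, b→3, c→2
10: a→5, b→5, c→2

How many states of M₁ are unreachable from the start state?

2

BFS from 3 reaches {1, 2, 3, 4, 5, 6, 7, 8}; the 2 state(s) 9, 10 are never visited.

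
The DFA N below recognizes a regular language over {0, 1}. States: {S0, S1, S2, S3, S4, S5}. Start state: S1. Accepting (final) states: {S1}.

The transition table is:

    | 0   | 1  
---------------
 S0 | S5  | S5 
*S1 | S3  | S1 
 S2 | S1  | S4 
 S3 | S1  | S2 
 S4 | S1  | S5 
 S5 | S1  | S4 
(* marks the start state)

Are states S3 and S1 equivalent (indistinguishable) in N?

No

States {S0} cannot be reached from the start state, so discard them.
P0 = {S1} | {S2,S3,S4,S5}.
The partition is now stable with 2 blocks: {S1} | {S2,S3,S4,S5}.
S3 and S1 end up in different blocks, so they are distinguishable. For instance, the string 'ε' is accepted from only S1.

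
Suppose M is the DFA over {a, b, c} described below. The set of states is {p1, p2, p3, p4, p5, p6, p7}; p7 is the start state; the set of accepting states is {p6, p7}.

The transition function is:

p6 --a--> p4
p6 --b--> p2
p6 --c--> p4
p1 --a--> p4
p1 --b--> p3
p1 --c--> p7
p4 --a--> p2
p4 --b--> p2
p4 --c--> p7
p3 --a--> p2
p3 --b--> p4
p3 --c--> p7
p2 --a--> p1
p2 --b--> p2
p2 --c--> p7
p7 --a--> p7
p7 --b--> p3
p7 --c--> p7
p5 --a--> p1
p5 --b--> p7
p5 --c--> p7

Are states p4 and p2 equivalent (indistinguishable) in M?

States {p5,p6} cannot be reached from the start state, so discard them.
P0 = {p7} | {p1,p2,p3,p4}.
The partition is now stable with 2 blocks: {p7} | {p1,p2,p3,p4}.
p4 and p2 lie in the same block of the stable partition, so they are equivalent — no string distinguishes them.

Yes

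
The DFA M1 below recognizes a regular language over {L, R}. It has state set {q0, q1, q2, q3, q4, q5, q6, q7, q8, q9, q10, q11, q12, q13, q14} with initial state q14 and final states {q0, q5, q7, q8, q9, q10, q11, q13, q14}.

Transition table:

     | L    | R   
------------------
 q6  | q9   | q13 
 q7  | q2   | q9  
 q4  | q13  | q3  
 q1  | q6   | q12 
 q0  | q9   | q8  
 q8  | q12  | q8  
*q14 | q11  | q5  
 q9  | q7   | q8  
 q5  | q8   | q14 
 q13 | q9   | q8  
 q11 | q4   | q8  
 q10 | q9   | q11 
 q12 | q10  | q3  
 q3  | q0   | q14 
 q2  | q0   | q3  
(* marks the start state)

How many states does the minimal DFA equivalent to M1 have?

7

Reachable states from the start: {q0,q2,q3,q4,q5,q7,q8,q9,q10,q11,q12,q13,q14}. Unreachable: {q1,q6} — drop them.
Start with accepting vs non-accepting: {q0,q5,q7,q8,q9,q10,q11,q13,q14} | {q2,q3,q4,q12}.
On input L, block {q0,q5,q7,q8,q9,q10,q11,q13,q14} splits into {q0,q5,q9,q10,q13,q14} and {q7,q8,q11}.
Split {q0,q5,q9,q10,q13,q14} by δ(·,L) → {q0,q10,q13} and {q5,q9,q14}.
On input R, block {q2,q3,q4,q12} splits into {q2,q4,q12} and {q3}.
Refine {q7,q8,q11} on symbol R: members go to different blocks, giving {q8,q11} and {q7}.
Refine {q5,q9,q14} on symbol L: members go to different blocks, giving {q5,q14} and {q9}.
The partition is now stable with 7 blocks: {q0,q10,q13} | {q2,q4,q12} | {q8,q11} | {q5,q14} | {q3} | {q7} | {q9}.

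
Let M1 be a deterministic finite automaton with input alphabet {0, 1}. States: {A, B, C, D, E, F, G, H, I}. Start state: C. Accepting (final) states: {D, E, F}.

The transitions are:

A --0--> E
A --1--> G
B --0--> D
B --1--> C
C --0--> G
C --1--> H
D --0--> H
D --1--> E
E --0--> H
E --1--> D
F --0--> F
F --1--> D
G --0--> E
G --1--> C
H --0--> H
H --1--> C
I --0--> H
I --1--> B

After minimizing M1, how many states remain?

4

States {A,B,F,I} cannot be reached from the start state, so discard them.
P0 = {D,E} | {C,G,H}.
Split {C,G,H} by δ(·,0) → {C,H} and {G}.
Refine {C,H} on symbol 0: members go to different blocks, giving {C} and {H}.
No further refinement is possible. Final partition (4 blocks): {D,E} | {C} | {G} | {H}.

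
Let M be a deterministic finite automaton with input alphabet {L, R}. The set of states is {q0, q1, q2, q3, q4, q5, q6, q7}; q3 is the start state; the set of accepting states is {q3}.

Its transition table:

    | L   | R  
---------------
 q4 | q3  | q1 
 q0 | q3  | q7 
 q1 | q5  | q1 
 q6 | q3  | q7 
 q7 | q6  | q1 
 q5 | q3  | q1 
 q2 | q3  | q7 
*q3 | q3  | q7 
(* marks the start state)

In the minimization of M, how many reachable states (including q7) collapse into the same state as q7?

Reachable states from the start: {q1,q3,q5,q6,q7}. Unreachable: {q0,q2,q4} — drop them.
Initial partition by acceptance: {q3} | {q1,q5,q6,q7}.
On input L, block {q1,q5,q6,q7} splits into {q1,q7} and {q5,q6}.
The partition is now stable with 3 blocks: {q3} | {q1,q7} | {q5,q6}.
The equivalence class containing q7 is {q1,q7}, of size 2.

2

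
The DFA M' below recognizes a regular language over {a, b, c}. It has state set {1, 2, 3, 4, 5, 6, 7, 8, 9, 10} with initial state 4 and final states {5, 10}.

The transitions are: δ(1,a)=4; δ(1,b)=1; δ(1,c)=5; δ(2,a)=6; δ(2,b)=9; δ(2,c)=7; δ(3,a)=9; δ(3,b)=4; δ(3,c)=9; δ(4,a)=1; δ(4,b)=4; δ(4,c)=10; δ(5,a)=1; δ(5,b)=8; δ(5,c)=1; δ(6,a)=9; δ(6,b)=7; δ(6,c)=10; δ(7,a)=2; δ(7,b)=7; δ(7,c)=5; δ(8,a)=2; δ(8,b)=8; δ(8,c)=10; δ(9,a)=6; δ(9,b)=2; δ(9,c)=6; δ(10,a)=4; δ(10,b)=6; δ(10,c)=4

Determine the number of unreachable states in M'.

No path from 4 leads to 3; the other 9 states are all reachable.

1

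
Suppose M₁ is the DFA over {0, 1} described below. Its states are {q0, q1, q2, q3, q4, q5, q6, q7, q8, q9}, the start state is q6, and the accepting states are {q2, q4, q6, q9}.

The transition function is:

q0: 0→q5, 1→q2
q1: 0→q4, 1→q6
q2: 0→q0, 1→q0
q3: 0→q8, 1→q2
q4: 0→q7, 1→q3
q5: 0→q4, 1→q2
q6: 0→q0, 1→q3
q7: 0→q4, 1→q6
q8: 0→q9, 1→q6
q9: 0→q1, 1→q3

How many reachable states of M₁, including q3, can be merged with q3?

2

All states are reachable from the start state.
Initial partition by acceptance: {q2,q4,q6,q9} | {q0,q1,q3,q5,q7,q8}.
Split {q0,q1,q3,q5,q7,q8} by δ(·,0) → {q1,q5,q7,q8} and {q0,q3}.
Split {q2,q4,q6,q9} by δ(·,0) → {q2,q6} and {q4,q9}.
The partition is now stable with 4 blocks: {q2,q6} | {q1,q5,q7,q8} | {q0,q3} | {q4,q9}.
State q3 belongs to the block {q0,q3}, which has 2 states.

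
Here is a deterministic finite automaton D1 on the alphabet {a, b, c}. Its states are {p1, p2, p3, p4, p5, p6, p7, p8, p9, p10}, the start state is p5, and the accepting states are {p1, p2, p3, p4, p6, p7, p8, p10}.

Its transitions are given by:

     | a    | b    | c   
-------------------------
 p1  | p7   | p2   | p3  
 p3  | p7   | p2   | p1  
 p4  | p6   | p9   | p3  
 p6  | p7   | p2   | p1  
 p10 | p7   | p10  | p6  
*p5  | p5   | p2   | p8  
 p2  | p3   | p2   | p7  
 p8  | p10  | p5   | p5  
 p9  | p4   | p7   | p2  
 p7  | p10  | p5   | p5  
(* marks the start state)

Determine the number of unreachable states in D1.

2

Starting at p5 and following transitions, the reachable set is {p1, p2, p3, p5, p6, p7, p8, p10}. That leaves p4, p9 unreachable — 2 in total.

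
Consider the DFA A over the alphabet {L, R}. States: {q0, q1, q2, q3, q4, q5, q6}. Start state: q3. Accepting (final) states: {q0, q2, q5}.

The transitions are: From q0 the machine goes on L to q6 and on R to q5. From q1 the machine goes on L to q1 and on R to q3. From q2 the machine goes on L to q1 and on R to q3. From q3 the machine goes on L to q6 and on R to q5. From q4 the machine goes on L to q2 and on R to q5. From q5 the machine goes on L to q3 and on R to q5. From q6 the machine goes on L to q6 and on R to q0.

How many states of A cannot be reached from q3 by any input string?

3

No path from q3 leads to q1, q2, q4; the other 4 states are all reachable.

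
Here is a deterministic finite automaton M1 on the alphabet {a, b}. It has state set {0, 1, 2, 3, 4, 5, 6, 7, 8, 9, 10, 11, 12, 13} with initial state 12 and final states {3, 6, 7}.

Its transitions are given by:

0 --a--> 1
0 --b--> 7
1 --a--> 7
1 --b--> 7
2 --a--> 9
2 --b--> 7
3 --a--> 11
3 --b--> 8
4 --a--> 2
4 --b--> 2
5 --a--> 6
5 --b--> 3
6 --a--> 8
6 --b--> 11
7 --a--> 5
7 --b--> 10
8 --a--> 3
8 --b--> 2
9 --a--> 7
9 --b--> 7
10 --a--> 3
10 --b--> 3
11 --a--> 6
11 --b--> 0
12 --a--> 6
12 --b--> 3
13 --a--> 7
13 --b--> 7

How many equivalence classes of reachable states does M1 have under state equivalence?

6

First remove the unreachable states {4,13}; 12 states remain.
P0 = {3,6,7} | {0,1,2,5,8,9,10,11,12}.
Split {0,1,2,5,8,9,10,11,12} by δ(·,a) → {1,5,8,9,10,11,12} and {0,2}.
Refine {1,5,8,9,10,11,12} on symbol b: members go to different blocks, giving {1,5,9,10,12} and {8,11}.
Split {3,6,7} by δ(·,a) → {3,6} and {7}.
Refine {1,5,9,10,12} on symbol a: members go to different blocks, giving {5,10,12} and {1,9}.
The partition is now stable with 6 blocks: {3,6} | {5,10,12} | {0,2} | {8,11} | {7} | {1,9}.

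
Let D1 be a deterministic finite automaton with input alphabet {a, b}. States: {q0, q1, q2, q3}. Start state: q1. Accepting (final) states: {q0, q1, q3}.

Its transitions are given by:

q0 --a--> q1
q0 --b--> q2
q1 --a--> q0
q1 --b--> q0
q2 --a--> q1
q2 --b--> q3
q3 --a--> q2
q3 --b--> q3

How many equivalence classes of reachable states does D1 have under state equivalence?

4

Every state is reachable, so we keep all 4.
P0 = {q0,q1,q3} | {q2}.
Split {q0,q1,q3} by δ(·,a) → {q0,q1} and {q3}.
Refine {q0,q1} on symbol b: members go to different blocks, giving {q0} and {q1}.
Stable partition: {q0} | {q2} | {q3} | {q1} — 4 equivalence classes.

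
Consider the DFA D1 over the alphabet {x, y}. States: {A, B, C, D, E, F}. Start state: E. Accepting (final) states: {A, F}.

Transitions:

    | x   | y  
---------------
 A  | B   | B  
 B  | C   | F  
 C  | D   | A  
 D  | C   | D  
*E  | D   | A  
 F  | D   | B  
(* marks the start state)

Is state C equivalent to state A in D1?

Start with accepting vs non-accepting: {A,F} | {B,C,D,E}.
Refine {B,C,D,E} on symbol y: members go to different blocks, giving {B,C,E} and {D}.
Split {A,F} by δ(·,x) → {A} and {F}.
Split {B,C,E} by δ(·,x) → {C,E} and {B}.
No further refinement is possible. Final partition (5 blocks): {A} | {C,E} | {D} | {F} | {B}.
C and A end up in different blocks, so they are distinguishable. For instance, the string 'ε' is accepted from only A.

No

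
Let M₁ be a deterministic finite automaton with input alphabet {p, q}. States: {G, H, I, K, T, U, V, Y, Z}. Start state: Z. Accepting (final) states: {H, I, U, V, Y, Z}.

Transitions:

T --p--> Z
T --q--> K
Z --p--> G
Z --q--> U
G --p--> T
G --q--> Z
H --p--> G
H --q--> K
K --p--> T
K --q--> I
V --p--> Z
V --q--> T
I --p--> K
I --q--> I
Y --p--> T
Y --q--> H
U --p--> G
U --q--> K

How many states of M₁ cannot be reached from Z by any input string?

3

Starting at Z and following transitions, the reachable set is {G, I, K, T, U, Z}. That leaves H, V, Y unreachable — 3 in total.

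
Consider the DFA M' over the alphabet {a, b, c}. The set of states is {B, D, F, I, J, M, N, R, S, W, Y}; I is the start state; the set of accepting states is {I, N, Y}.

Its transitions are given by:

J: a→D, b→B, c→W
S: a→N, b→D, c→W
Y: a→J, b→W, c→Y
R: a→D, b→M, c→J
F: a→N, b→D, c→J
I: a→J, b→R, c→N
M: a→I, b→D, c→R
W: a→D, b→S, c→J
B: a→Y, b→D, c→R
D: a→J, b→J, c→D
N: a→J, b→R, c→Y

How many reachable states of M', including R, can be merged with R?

First remove the unreachable states {F}; 10 states remain.
Start with accepting vs non-accepting: {I,N,Y} | {B,D,J,M,R,S,W}.
On input a, block {B,D,J,M,R,S,W} splits into {D,J,R,W} and {B,M,S}.
On input b, block {D,J,R,W} splits into {J,R,W} and {D}.
Stable partition: {I,N,Y} | {J,R,W} | {B,M,S} | {D} — 4 equivalence classes.
The equivalence class containing R is {J,R,W}, of size 3.

3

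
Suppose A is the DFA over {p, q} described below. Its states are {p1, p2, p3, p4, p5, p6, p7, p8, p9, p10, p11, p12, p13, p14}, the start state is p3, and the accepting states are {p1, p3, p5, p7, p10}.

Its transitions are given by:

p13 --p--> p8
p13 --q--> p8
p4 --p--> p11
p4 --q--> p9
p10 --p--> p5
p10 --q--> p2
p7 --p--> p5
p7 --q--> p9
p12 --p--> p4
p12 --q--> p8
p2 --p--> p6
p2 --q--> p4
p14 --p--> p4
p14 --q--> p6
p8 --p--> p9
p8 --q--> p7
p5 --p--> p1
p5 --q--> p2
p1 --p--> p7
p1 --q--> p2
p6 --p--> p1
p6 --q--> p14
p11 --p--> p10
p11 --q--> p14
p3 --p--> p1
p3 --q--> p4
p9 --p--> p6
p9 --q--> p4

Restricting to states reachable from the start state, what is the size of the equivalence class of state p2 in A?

3

States {p8,p12,p13} cannot be reached from the start state, so discard them.
P0 = {p1,p3,p5,p7,p10} | {p2,p4,p6,p9,p11,p14}.
Split {p2,p4,p6,p9,p11,p14} by δ(·,p) → {p2,p4,p9,p14} and {p6,p11}.
Split {p2,p4,p9,p14} by δ(·,p) → {p2,p4,p9} and {p14}.
The partition is now stable with 4 blocks: {p1,p3,p5,p7,p10} | {p2,p4,p9} | {p6,p11} | {p14}.
The equivalence class containing p2 is {p2,p4,p9}, of size 3.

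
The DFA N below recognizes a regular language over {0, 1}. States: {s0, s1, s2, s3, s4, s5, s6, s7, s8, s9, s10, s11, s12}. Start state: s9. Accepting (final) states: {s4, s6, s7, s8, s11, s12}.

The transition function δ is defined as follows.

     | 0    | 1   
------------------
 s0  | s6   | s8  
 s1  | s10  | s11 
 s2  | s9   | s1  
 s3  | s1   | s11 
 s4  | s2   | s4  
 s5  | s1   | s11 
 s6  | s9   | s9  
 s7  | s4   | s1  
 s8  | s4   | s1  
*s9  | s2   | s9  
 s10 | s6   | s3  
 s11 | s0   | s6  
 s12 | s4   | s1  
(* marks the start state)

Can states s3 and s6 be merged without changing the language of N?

No

Reachable states from the start: {s0,s1,s2,s3,s4,s6,s8,s9,s10,s11}. Unreachable: {s5,s7,s12} — drop them.
Initial partition by acceptance: {s4,s6,s8,s11} | {s0,s1,s2,s3,s9,s10}.
On input 0, block {s4,s6,s8,s11} splits into {s4,s6,s11} and {s8}.
On input 1, block {s4,s6,s11} splits into {s4,s11} and {s6}.
Split {s4,s11} by δ(·,1) → {s4} and {s11}.
On input 0, block {s0,s1,s2,s3,s9,s10} splits into {s1,s2,s3,s9} and {s0,s10}.
On input 0, block {s1,s2,s3,s9} splits into {s2,s3,s9} and {s1}.
Split {s2,s3,s9} by δ(·,0) → {s2,s9} and {s3}.
Refine {s2,s9} on symbol 1: members go to different blocks, giving {s2} and {s9}.
Refine {s0,s10} on symbol 1: members go to different blocks, giving {s0} and {s10}.
The partition is now stable with 10 blocks: {s4} | {s2} | {s8} | {s6} | {s11} | {s0} | {s1} | {s3} | {s9} | {s10}.
s3 and s6 end up in different blocks, so they are distinguishable. For instance, the string 'ε' is accepted from only s6.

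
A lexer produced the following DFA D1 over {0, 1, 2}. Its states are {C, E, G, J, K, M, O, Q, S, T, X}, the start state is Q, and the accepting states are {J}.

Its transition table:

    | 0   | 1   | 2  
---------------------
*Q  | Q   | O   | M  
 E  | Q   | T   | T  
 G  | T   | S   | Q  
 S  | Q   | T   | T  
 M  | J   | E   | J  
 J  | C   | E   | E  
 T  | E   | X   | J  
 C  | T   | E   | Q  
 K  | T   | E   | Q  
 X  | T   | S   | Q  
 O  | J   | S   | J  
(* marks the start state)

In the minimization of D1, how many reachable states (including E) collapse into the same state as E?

States {G,K} cannot be reached from the start state, so discard them.
Start with accepting vs non-accepting: {J} | {C,E,M,O,Q,S,T,X}.
Refine {C,E,M,O,Q,S,T,X} on symbol 0: members go to different blocks, giving {C,E,Q,S,T,X} and {M,O}.
Refine {C,E,Q,S,T,X} on symbol 1: members go to different blocks, giving {C,E,S,T,X} and {Q}.
On input 0, block {C,E,S,T,X} splits into {C,T,X} and {E,S}.
On input 0, block {C,T,X} splits into {C,X} and {T}.
The partition is now stable with 6 blocks: {J} | {C,X} | {M,O} | {Q} | {E,S} | {T}.
The equivalence class containing E is {E,S}, of size 2.

2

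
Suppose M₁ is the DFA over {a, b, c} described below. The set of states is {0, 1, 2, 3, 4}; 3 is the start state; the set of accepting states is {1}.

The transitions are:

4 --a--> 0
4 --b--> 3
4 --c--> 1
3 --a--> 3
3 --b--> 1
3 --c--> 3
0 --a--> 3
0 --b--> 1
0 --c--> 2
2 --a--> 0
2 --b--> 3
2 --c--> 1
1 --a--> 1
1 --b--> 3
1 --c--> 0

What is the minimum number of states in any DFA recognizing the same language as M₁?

States {4} cannot be reached from the start state, so discard them.
P0 = {1} | {0,2,3}.
Split {0,2,3} by δ(·,b) → {0,3} and {2}.
On input c, block {0,3} splits into {0} and {3}.
The partition is now stable with 4 blocks: {1} | {0} | {2} | {3}.

4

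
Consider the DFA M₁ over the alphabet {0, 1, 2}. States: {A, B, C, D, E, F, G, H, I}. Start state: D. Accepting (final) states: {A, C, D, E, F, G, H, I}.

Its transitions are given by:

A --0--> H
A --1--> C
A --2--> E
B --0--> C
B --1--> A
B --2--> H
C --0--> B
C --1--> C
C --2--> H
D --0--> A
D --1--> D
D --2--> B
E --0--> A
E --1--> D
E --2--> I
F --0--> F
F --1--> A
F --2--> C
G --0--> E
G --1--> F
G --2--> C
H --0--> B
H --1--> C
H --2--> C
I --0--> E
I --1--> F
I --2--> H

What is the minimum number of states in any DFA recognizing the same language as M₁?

First remove the unreachable states {G}; 8 states remain.
Start with accepting vs non-accepting: {A,C,D,E,F,H,I} | {B}.
Refine {A,C,D,E,F,H,I} on symbol 0: members go to different blocks, giving {A,D,E,F,I} and {C,H}.
Refine {A,D,E,F,I} on symbol 0: members go to different blocks, giving {D,E,F,I} and {A}.
Split {D,E,F,I} by δ(·,0) → {D,E} and {F,I}.
On input 2, block {D,E} splits into {D} and {E}.
Refine {F,I} on symbol 0: members go to different blocks, giving {F} and {I}.
The partition is now stable with 7 blocks: {D} | {B} | {C,H} | {A} | {F} | {E} | {I}.

7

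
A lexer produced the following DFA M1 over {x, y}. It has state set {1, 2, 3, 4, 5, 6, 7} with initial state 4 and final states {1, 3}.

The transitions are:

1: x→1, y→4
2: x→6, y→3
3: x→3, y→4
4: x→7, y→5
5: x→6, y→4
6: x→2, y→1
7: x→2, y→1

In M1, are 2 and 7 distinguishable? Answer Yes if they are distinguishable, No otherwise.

All states are reachable from the start state.
Start with accepting vs non-accepting: {1,3} | {2,4,5,6,7}.
On input y, block {2,4,5,6,7} splits into {2,6,7} and {4,5}.
The partition is now stable with 3 blocks: {1,3} | {2,6,7} | {4,5}.
2 and 7 lie in the same block of the stable partition, so they are equivalent — no string distinguishes them.

No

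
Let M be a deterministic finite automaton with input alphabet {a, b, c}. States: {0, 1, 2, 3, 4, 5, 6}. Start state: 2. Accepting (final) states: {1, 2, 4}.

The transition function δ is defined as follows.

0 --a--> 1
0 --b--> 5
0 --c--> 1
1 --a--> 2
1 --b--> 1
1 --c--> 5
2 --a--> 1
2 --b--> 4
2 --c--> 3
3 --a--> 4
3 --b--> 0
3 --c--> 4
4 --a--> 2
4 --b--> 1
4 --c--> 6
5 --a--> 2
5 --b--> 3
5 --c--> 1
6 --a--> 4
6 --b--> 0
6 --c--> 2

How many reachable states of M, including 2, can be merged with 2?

3

Every state is reachable, so we keep all 7.
P0 = {1,2,4} | {0,3,5,6}.
Stable partition: {1,2,4} | {0,3,5,6} — 2 equivalence classes.
State 2 belongs to the block {1,2,4}, which has 3 states.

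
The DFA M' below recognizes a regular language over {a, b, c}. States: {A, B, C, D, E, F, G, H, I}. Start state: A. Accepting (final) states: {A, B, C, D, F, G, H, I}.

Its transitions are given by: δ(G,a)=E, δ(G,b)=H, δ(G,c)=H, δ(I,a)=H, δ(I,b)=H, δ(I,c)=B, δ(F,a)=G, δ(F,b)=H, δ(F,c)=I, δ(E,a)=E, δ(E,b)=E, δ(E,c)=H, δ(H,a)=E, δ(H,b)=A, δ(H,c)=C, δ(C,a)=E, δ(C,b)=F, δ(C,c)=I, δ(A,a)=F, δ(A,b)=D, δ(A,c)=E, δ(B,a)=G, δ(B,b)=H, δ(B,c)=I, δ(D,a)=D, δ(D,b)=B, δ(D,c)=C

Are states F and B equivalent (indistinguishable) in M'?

Yes

Start with accepting vs non-accepting: {A,B,C,D,F,G,H,I} | {E}.
Refine {A,B,C,D,F,G,H,I} on symbol a: members go to different blocks, giving {A,B,D,F,I} and {C,G,H}.
Refine {A,B,D,F,I} on symbol a: members go to different blocks, giving {B,F,I} and {A,D}.
Split {C,G,H} by δ(·,b) → {C} and {G} and {H}.
Refine {B,F,I} on symbol a: members go to different blocks, giving {B,F} and {I}.
Split {A,D} by δ(·,a) → {A} and {D}.
The partition is now stable with 8 blocks: {B,F} | {E} | {C} | {A} | {G} | {H} | {I} | {D}.
F and B lie in the same block of the stable partition, so they are equivalent — no string distinguishes them.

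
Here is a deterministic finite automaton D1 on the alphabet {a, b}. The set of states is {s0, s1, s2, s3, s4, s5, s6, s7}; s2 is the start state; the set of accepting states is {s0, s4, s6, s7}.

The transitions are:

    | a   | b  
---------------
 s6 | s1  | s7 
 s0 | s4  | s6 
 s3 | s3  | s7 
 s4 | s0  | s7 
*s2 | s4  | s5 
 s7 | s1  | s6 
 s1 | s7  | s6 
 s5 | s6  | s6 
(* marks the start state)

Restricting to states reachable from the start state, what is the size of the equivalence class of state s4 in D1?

First remove the unreachable states {s3}; 7 states remain.
Start with accepting vs non-accepting: {s0,s4,s6,s7} | {s1,s2,s5}.
Split {s0,s4,s6,s7} by δ(·,a) → {s0,s4} and {s6,s7}.
Refine {s1,s2,s5} on symbol a: members go to different blocks, giving {s1,s5} and {s2}.
No further refinement is possible. Final partition (4 blocks): {s0,s4} | {s1,s5} | {s6,s7} | {s2}.
State s4 belongs to the block {s0,s4}, which has 2 states.

2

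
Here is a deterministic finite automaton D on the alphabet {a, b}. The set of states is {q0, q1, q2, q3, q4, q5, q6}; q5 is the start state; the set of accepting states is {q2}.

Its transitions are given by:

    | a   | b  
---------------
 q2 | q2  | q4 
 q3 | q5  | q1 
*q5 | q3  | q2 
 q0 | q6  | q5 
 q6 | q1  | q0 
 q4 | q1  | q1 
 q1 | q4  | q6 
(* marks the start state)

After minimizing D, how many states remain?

7

Start with accepting vs non-accepting: {q2} | {q0,q1,q3,q4,q5,q6}.
On input b, block {q0,q1,q3,q4,q5,q6} splits into {q0,q1,q3,q4,q6} and {q5}.
Refine {q0,q1,q3,q4,q6} on symbol a: members go to different blocks, giving {q0,q1,q4,q6} and {q3}.
Refine {q0,q1,q4,q6} on symbol b: members go to different blocks, giving {q1,q4,q6} and {q0}.
Split {q1,q4,q6} by δ(·,b) → {q1,q4} and {q6}.
On input b, block {q1,q4} splits into {q1} and {q4}.
The partition is now stable with 7 blocks: {q2} | {q1} | {q5} | {q3} | {q0} | {q6} | {q4}.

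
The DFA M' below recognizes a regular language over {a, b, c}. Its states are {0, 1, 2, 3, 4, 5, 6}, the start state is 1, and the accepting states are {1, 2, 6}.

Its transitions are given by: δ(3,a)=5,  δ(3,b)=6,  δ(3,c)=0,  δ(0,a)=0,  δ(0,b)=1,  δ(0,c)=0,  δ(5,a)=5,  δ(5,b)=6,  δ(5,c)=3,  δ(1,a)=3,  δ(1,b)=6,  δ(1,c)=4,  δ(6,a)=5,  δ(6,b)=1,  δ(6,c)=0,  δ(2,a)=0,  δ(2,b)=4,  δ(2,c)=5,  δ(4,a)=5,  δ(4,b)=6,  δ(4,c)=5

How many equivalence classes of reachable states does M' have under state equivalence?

2

First remove the unreachable states {2}; 6 states remain.
Start with accepting vs non-accepting: {1,6} | {0,3,4,5}.
No further refinement is possible. Final partition (2 blocks): {1,6} | {0,3,4,5}.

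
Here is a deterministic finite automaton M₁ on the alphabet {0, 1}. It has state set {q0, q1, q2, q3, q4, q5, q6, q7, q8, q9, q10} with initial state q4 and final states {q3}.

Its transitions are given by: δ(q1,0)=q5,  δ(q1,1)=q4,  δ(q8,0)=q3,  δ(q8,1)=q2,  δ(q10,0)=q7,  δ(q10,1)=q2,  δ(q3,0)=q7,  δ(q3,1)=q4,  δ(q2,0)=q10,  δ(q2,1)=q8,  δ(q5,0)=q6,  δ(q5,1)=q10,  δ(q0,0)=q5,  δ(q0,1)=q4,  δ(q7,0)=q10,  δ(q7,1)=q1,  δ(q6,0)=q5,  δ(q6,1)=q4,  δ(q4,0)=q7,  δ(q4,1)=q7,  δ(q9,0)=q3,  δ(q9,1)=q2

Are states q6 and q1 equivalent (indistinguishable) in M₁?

Reachable states from the start: {q1,q2,q3,q4,q5,q6,q7,q8,q10}. Unreachable: {q0,q9} — drop them.
Start with accepting vs non-accepting: {q3} | {q1,q2,q4,q5,q6,q7,q8,q10}.
Split {q1,q2,q4,q5,q6,q7,q8,q10} by δ(·,0) → {q1,q2,q4,q5,q6,q7,q10} and {q8}.
On input 1, block {q1,q2,q4,q5,q6,q7,q10} splits into {q1,q4,q5,q6,q7,q10} and {q2}.
On input 1, block {q1,q4,q5,q6,q7,q10} splits into {q1,q4,q5,q6,q7} and {q10}.
Split {q1,q4,q5,q6,q7} by δ(·,0) → {q1,q4,q5,q6} and {q7}.
On input 0, block {q1,q4,q5,q6} splits into {q1,q5,q6} and {q4}.
On input 1, block {q1,q5,q6} splits into {q1,q6} and {q5}.
Stable partition: {q3} | {q1,q6} | {q8} | {q2} | {q10} | {q7} | {q4} | {q5} — 8 equivalence classes.
q6 and q1 lie in the same block of the stable partition, so they are equivalent — no string distinguishes them.

Yes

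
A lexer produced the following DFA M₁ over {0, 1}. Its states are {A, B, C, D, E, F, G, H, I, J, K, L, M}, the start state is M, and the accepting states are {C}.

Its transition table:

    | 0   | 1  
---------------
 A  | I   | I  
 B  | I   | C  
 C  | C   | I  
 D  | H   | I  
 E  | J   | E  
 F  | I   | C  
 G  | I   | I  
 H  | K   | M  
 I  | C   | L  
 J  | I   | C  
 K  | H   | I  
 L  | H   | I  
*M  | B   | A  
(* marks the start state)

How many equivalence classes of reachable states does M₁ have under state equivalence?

7

First remove the unreachable states {D,E,F,G,J}; 8 states remain.
P0 = {C} | {A,B,H,I,K,L,M}.
On input 0, block {A,B,H,I,K,L,M} splits into {A,B,H,K,L,M} and {I}.
Split {A,B,H,K,L,M} by δ(·,0) → {H,K,L,M} and {A,B}.
On input 0, block {H,K,L,M} splits into {H,K,L} and {M}.
Split {H,K,L} by δ(·,1) → {K,L} and {H}.
On input 1, block {A,B} splits into {A} and {B}.
Stable partition: {C} | {K,L} | {I} | {A} | {M} | {H} | {B} — 7 equivalence classes.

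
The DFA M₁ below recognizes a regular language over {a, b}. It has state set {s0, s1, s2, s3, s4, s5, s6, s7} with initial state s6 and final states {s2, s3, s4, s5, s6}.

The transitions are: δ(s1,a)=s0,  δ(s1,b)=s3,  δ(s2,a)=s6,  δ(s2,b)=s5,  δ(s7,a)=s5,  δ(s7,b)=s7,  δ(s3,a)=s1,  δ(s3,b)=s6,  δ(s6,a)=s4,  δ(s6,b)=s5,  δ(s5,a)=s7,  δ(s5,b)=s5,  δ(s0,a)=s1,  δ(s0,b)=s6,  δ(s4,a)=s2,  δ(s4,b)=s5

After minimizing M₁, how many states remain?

3

Reachable states from the start: {s2,s4,s5,s6,s7}. Unreachable: {s0,s1,s3} — drop them.
P0 = {s2,s4,s5,s6} | {s7}.
On input a, block {s2,s4,s5,s6} splits into {s2,s4,s6} and {s5}.
The partition is now stable with 3 blocks: {s2,s4,s6} | {s7} | {s5}.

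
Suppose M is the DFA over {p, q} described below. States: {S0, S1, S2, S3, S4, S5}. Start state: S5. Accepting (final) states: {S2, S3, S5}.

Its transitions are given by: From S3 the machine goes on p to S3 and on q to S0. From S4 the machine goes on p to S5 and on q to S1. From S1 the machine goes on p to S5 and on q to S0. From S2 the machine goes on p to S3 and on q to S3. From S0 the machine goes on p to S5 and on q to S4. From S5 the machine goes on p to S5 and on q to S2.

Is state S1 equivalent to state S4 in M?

Start with accepting vs non-accepting: {S2,S3,S5} | {S0,S1,S4}.
Refine {S2,S3,S5} on symbol q: members go to different blocks, giving {S2,S5} and {S3}.
Refine {S2,S5} on symbol p: members go to different blocks, giving {S2} and {S5}.
Stable partition: {S2} | {S0,S1,S4} | {S3} | {S5} — 4 equivalence classes.
S1 and S4 lie in the same block of the stable partition, so they are equivalent — no string distinguishes them.

Yes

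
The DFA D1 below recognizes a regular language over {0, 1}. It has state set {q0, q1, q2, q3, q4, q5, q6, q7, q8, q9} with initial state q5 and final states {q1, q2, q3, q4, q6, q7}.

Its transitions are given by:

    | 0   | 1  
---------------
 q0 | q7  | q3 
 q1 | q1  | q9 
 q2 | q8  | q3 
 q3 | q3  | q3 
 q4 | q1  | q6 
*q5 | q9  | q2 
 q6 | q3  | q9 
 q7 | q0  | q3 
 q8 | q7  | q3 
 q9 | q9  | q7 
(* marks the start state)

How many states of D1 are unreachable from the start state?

Starting at q5 and following transitions, the reachable set is {q0, q2, q3, q5, q7, q8, q9}. That leaves q1, q4, q6 unreachable — 3 in total.

3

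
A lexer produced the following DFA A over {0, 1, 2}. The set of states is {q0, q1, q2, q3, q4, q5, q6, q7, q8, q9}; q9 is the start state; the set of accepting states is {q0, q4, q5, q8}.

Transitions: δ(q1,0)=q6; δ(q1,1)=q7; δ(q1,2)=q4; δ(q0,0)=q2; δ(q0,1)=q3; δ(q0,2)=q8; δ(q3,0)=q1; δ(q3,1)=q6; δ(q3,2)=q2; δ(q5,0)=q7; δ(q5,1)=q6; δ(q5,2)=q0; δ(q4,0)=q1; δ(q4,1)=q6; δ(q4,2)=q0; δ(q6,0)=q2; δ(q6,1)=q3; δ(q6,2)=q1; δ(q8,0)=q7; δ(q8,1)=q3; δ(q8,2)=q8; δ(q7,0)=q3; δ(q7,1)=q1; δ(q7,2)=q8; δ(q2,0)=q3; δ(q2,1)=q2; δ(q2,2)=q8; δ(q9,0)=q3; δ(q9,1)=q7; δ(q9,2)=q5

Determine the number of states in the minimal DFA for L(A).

All states are reachable from the start state.
Initial partition by acceptance: {q0,q4,q5,q8} | {q1,q2,q3,q6,q7,q9}.
On input 2, block {q1,q2,q3,q6,q7,q9} splits into {q1,q2,q7,q9} and {q3,q6}.
No further refinement is possible. Final partition (3 blocks): {q0,q4,q5,q8} | {q1,q2,q7,q9} | {q3,q6}.

3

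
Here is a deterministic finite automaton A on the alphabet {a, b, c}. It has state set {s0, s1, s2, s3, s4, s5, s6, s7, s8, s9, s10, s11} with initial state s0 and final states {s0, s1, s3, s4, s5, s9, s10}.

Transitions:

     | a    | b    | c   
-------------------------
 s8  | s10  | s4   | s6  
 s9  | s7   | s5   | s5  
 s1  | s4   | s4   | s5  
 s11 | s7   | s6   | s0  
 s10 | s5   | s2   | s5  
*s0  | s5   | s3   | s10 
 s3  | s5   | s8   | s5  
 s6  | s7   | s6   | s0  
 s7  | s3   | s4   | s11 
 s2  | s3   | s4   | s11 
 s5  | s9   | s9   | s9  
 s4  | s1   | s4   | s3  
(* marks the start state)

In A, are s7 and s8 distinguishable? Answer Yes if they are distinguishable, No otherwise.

Every state is reachable, so we keep all 12.
P0 = {s0,s1,s3,s4,s5,s9,s10} | {s2,s6,s7,s8,s11}.
Split {s0,s1,s3,s4,s5,s9,s10} by δ(·,a) → {s0,s1,s3,s4,s5,s10} and {s9}.
On input a, block {s0,s1,s3,s4,s5,s10} splits into {s0,s1,s3,s4,s10} and {s5}.
On input a, block {s0,s1,s3,s4,s10} splits into {s0,s3,s10} and {s1,s4}.
Split {s0,s3,s10} by δ(·,b) → {s3,s10} and {s0}.
On input a, block {s2,s6,s7,s8,s11} splits into {s2,s7,s8} and {s6,s11}.
Refine {s1,s4} on symbol c: members go to different blocks, giving {s1} and {s4}.
No further refinement is possible. Final partition (8 blocks): {s3,s10} | {s2,s7,s8} | {s9} | {s5} | {s1} | {s0} | {s6,s11} | {s4}.
s7 and s8 lie in the same block of the stable partition, so they are equivalent — no string distinguishes them.

No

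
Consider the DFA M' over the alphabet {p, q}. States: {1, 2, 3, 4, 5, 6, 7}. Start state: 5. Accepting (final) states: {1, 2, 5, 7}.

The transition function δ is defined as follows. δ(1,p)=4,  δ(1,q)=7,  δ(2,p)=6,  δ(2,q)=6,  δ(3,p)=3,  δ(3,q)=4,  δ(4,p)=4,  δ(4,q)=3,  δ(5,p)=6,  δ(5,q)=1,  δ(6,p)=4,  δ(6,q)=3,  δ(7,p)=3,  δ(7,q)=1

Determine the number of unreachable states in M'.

1

BFS from 5 reaches {1, 3, 4, 5, 6, 7}; the 1 state(s) 2 are never visited.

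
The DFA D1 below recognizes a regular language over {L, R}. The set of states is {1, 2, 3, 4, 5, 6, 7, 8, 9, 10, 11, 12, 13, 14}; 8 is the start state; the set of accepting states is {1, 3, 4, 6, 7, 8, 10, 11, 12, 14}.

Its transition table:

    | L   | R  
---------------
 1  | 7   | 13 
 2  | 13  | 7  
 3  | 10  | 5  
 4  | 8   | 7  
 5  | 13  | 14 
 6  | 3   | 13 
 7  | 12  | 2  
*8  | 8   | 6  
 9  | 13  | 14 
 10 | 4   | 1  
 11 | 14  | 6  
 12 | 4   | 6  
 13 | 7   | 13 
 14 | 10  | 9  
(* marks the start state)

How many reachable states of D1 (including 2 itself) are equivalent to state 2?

3

States {11} cannot be reached from the start state, so discard them.
Initial partition by acceptance: {1,3,4,6,7,8,10,12,14} | {2,5,9,13}.
Split {1,3,4,6,7,8,10,12,14} by δ(·,R) → {1,3,6,7,14} and {4,8,10,12}.
Split {1,3,6,7,14} by δ(·,L) → {3,7,14} and {1,6}.
Split {2,5,9,13} by δ(·,L) → {2,5,9} and {13}.
Refine {4,8,10,12} on symbol R: members go to different blocks, giving {8,10,12} and {4}.
Split {8,10,12} by δ(·,L) → {10,12} and {8}.
No further refinement is possible. Final partition (7 blocks): {3,7,14} | {2,5,9} | {10,12} | {1,6} | {13} | {4} | {8}.
State 2 belongs to the block {2,5,9}, which has 3 states.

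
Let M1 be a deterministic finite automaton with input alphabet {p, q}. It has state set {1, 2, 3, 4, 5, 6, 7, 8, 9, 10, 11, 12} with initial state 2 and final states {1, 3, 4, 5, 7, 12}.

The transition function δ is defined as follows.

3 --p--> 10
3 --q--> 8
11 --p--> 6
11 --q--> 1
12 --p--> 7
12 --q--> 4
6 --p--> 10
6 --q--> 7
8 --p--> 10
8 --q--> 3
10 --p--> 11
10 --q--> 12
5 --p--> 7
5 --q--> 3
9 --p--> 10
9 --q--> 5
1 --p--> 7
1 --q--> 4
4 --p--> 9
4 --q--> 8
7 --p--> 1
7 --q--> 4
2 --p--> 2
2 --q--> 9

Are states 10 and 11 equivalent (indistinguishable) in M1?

Initial partition by acceptance: {1,3,4,5,7,12} | {2,6,8,9,10,11}.
Split {1,3,4,5,7,12} by δ(·,p) → {1,5,7,12} and {3,4}.
Refine {2,6,8,9,10,11} on symbol q: members go to different blocks, giving {6,9,10,11} and {2} and {8}.
The partition is now stable with 5 blocks: {1,5,7,12} | {6,9,10,11} | {3,4} | {2} | {8}.
10 and 11 lie in the same block of the stable partition, so they are equivalent — no string distinguishes them.

Yes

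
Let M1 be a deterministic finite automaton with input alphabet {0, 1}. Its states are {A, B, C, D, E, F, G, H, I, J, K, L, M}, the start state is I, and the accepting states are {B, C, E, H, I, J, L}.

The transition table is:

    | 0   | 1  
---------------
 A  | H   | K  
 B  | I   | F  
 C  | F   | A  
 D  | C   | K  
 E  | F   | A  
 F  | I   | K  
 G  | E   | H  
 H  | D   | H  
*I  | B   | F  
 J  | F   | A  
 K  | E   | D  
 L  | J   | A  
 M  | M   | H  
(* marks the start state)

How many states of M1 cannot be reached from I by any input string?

4

Starting at I and following transitions, the reachable set is {A, B, C, D, E, F, H, I, K}. That leaves G, J, L, M unreachable — 4 in total.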